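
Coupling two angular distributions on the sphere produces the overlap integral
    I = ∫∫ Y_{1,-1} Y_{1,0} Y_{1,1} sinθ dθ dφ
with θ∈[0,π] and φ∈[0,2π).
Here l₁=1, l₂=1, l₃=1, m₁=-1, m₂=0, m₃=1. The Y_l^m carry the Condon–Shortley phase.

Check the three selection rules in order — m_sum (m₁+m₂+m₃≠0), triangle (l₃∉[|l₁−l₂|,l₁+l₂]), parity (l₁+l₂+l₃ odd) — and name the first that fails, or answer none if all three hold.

parity

m₁+m₂+m₃ = -1 + 0 + 1 = 0  ✓
triangle: |1−1|=0 ≤ l₃=1 ≤ 1+1=2  ✓
parity: l₁+l₂+l₃ = 3 is odd  ✗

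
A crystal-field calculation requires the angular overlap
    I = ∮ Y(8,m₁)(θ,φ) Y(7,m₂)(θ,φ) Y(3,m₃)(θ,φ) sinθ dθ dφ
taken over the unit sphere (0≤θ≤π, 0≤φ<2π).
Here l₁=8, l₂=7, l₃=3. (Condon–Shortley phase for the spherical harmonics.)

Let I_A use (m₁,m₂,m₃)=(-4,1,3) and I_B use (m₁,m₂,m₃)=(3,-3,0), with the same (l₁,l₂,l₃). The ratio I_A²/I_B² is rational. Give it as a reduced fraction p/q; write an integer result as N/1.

25/1

Same 8,7,3: normalisation and zero-m 3j drop out of the ratio.
A: Δ: 12! 4! 2! / 19! → 1/5290740; sum: t=8:+1/46448640 = 1/46448640; 3j²(8 7 3; -4 1 3) = Δ·Π!·Σ² = 2475/117572  (sign +1)
B: Δ: 12! 4! 2! / 19! → 1/5290740; sum: t=2:+1/87091200 t=3:−1/8709120 t=4:+1/11612160 = -1/58060800; 3j²(8 7 3; 3 -3 0) = Δ·Π!·Σ² = 99/117572  (sign +1)
I_A²/I_B² = (2475/117572)/(99/117572) = 25/1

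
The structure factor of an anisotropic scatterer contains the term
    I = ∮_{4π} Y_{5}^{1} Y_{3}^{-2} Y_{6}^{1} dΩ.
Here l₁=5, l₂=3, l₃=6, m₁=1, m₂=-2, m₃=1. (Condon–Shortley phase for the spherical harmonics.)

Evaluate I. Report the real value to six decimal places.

0.134828

Checks pass: Σm=0; 14 even; l₃=6∈[2,8].
(2·5+1)(2·3+1)(2·6+1) = 1001
Δ: 2! 8! 4! / 15! → 1/675675
sum: t=0:+1/8640 t=1:−1/2304 t=2:+1/8640 = -7/34560
3j²(5 3 6; 0 0 0) = Δ·Π!·Σ² = 7/429  (sign -1)
sum: t=0:+1/6912 t=1:−1/17280 = 1/11520
3j²(5 3 6; 1 -2 1) = Δ·Π!·Σ² = 2/143  (sign -1)
combine: 4πI² = 1001·7/429·2/143 = 98/429
take √, sign +1: I = 0.13482780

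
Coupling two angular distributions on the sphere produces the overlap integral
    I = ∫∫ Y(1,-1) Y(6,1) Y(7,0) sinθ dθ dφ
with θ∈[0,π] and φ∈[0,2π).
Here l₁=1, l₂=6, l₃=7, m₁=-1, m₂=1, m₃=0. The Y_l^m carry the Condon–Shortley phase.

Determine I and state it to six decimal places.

Checks pass: Σm=0; 14 even; l₃=7∈[5,7].
(2·1+1)(2·6+1)(2·7+1) = 585
Δ: 0! 2! 12! / 15! → 1/1365
sum: t=0:+1/518400 = 1/518400
3j²(1 6 7; 0 0 0) = Δ·Π!·Σ² = 7/195  (sign -1)
sum: t=0:+1/1209600 = 1/1209600
3j²(1 6 7; -1 1 0) = Δ·Π!·Σ² = 1/65  (sign -1)
combine: 4πI² = 585·7/195·1/65 = 21/65
take √, sign +1: I = 0.16034227

0.160342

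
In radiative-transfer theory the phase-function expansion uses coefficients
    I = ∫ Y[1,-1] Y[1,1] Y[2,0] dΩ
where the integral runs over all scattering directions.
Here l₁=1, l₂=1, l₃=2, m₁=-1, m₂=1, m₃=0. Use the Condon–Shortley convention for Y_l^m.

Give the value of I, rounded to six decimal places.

Checks pass: Σm=0; 4 even; l₃=2∈[0,2].
(2·1+1)(2·1+1)(2·2+1) = 45
Δ: 0! 2! 2! / 5! → 1/30
sum: t=0:+1/1 = 1/1
3j²(1 1 2; 0 0 0) = Δ·Π!·Σ² = 2/15  (sign +1)
sum: t=0:+1/4 = 1/4
3j²(1 1 2; -1 1 0) = Δ·Π!·Σ² = 1/30  (sign +1)
combine: 4πI² = 45·2/15·1/30 = 1/5
take √, sign +1: I = 0.12615663

0.126157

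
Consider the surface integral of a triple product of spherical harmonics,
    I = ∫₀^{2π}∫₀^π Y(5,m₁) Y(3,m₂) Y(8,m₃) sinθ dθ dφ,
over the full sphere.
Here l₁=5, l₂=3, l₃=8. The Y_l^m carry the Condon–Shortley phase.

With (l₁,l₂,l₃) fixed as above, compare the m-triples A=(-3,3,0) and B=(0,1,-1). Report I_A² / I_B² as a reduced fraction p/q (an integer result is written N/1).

l's match ⇒ only the (l;m) 3-j factors differ between A and B.
A: triangle coeff Δ(5,3,8) = 1/136136; Σ_t [0,0]: t=0:+1/58060800 = 1/58060800; (3j)²=1/4862 [(5 3 8; -3 3 0)], sign=+1
B: triangle coeff Δ(5,3,8) = 1/136136; Σ_t [0,0]: t=0:+1/691200 = 1/691200; (3j)²=189/9724 [(5 3 8; 0 1 -1)], sign=-1
I_A²/I_B² = (1/4862)/(189/9724) = 2/189

2/189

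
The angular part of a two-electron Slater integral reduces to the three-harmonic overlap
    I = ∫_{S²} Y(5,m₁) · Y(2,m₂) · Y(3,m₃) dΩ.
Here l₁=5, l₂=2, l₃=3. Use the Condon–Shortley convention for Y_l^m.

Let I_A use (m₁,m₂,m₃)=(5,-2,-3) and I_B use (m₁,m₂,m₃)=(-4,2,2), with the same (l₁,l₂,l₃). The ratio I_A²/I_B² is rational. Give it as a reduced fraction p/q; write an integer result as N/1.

Shared (l₁,l₂,l₃)=(5,2,3): N and (l;000)² cancel in I_A²/I_B².
A: Δ = 4!·6!·0!/11! = 1/2310; Racah Σ t=0..0: t=0:+1/17280 = 1/17280; ⇒ 3j(5 2 3; 5 -2 -3)² = 1/11, sgn +1
B: Δ = 4!·6!·0!/11! = 1/2310; Racah Σ t=4..4: t=4:+1/2880 = 1/2880; ⇒ 3j(5 2 3; -4 2 2)² = 3/55, sgn -1
I_A²/I_B² = (1/11)/(3/55) = 5/3

5/3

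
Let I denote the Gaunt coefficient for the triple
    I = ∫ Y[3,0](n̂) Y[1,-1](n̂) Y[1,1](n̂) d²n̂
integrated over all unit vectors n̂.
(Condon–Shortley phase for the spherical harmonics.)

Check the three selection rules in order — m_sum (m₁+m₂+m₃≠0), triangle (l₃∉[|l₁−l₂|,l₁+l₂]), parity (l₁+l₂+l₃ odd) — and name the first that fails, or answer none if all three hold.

m₁+m₂+m₃ = 0 − 1 + 1 = 0  ✓
triangle: |3−1|=2 ≤ l₃=1 ≤ 3+1=4  ✗
parity: l₁+l₂+l₃ = 5 is odd

triangle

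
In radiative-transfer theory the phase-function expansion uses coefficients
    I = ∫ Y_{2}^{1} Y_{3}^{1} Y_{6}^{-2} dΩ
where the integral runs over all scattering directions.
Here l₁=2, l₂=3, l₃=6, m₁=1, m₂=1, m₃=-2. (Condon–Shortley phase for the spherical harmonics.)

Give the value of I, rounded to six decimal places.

triangle: need 1≤l₃≤5, have 6; I=0

0.000000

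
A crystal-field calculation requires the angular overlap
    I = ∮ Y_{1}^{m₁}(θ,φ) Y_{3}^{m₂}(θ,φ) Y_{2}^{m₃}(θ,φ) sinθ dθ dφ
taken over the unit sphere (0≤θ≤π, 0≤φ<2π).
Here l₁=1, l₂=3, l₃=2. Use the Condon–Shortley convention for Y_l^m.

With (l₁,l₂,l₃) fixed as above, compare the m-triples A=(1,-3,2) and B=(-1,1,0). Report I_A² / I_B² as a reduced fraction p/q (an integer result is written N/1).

5/2

Shared (l₁,l₂,l₃)=(1,3,2): N and (l;000)² cancel in I_A²/I_B².
A: Δ = 2!·0!·4!/7! = 1/105; Racah Σ t=0..0: t=0:+1/48 = 1/48; ⇒ 3j(1 3 2; 1 -3 2)² = 1/7, sgn +1
B: Δ = 2!·0!·4!/7! = 1/105; Racah Σ t=2..2: t=2:+1/8 = 1/8; ⇒ 3j(1 3 2; -1 1 0)² = 2/35, sgn +1
I_A²/I_B² = (1/7)/(2/35) = 5/2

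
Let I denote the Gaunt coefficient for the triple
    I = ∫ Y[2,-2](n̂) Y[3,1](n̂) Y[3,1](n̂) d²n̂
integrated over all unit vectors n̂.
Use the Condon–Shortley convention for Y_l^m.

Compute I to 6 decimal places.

0.206013

Checks pass: Σm=0; 8 even; l₃=3∈[1,5].
(2·2+1)(2·3+1)(2·3+1) = 245
Δ: 2! 2! 4! / 9! → 1/3780
sum: t=0:+1/24 t=1:−1/4 t=2:+1/24 = -1/6
3j²(2 3 3; 0 0 0) = Δ·Π!·Σ² = 4/105  (sign +1)
sum: t=2:+1/16 = 1/16
3j²(2 3 3; -2 1 1) = Δ·Π!·Σ² = 2/35  (sign +1)
combine: 4πI² = 245·4/105·2/35 = 8/15
take √, sign +1: I = 0.20601291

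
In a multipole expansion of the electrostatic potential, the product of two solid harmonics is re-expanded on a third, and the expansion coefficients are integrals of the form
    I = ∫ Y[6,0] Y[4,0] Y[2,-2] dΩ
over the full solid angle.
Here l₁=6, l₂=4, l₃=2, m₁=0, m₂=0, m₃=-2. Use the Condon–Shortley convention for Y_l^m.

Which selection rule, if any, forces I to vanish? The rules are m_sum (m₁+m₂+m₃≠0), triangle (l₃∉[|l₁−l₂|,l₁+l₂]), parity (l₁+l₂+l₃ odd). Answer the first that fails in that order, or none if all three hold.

azimuthal sum: 0 + 0 − 2 = -2  ✗
2 ≤ 2 ≤ 10 (triangle on l)
L = 6 + 4 + 2 = 12 (even)

m_sum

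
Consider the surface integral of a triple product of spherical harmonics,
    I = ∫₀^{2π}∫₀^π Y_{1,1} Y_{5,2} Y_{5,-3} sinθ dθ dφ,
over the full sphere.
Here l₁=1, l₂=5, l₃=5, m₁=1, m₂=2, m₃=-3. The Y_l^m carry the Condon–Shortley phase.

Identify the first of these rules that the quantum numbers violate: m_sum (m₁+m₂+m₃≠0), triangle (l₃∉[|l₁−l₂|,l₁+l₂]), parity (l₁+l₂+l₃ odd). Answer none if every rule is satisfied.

parity

azimuthal sum: 1 + 2 − 3 = 0  ✓
4 ≤ 5 ≤ 6 (triangle on l)  ✓
L = 1 + 5 + 5 = 11 (odd)  ✗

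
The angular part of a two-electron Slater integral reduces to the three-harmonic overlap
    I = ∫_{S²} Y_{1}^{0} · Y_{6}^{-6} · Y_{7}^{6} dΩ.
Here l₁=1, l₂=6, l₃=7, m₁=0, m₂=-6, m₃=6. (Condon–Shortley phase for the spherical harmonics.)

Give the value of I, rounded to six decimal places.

Rules hold: Σm=0, L=14 even, 5≤7≤7.
N = 3·13·15 = 585
Δ = 0!·2!·12!/15! = 1/1365
Racah Σ t=0..0: t=0:+1/518400 = 1/518400
⇒ 3j(1 6 7; 0 0 0)² = 7/195, sgn -1
Racah Σ t=0..0: t=0:+1/479001600 = 1/479001600
⇒ 3j(1 6 7; 0 -6 6)² = 1/105, sgn -1
4πI² = N·(3j₀)²·(3jₘ)² = 1/5
I = +1·√(0.2/4π) = 0.12615663

0.126157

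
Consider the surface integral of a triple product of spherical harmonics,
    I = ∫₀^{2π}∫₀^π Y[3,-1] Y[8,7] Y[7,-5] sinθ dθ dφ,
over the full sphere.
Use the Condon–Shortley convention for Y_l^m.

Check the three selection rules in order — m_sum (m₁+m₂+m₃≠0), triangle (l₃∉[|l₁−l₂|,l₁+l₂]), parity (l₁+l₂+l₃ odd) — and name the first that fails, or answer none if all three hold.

m₁+m₂+m₃ = -1 + 7 − 5 = 1  ✗
triangle: |3−8|=5 ≤ l₃=7 ≤ 3+8=11
parity: l₁+l₂+l₃ = 18 is even

m_sum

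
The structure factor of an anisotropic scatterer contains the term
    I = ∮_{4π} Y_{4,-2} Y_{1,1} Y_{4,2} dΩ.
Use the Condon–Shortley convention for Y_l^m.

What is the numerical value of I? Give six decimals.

-2 + 1 + 2 = 1 ≠ 0: azimuthal integral kills it; I = 0

0.000000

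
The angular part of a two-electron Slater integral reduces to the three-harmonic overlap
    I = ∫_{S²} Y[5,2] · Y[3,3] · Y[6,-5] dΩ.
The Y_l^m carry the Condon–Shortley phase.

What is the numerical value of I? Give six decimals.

Checks pass: Σm=0; 14 even; l₃=6∈[2,8].
(2·5+1)(2·3+1)(2·6+1) = 1001
Δ: 2! 8! 4! / 15! → 1/675675
sum: t=0:+1/8640 t=1:−1/2304 t=2:+1/8640 = -7/34560
3j²(5 3 6; 0 0 0) = Δ·Π!·Σ² = 7/429  (sign -1)
sum: t=2:+1/241920 = 1/241920
3j²(5 3 6; 2 3 -5) = Δ·Π!·Σ² = 2/91  (sign -1)
combine: 4πI² = 1001·7/429·2/91 = 14/39
take √, sign +1: I = 0.16901560

0.169016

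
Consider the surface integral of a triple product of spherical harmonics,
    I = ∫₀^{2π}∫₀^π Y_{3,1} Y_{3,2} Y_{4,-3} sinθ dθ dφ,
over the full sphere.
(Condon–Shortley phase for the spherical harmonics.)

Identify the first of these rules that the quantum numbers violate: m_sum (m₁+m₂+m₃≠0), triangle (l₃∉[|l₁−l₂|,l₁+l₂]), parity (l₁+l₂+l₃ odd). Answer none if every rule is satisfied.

m₁+m₂+m₃ = 1 + 2 − 3 = 0  ✓
triangle: |3−3|=0 ≤ l₃=4 ≤ 3+3=6  ✓
parity: l₁+l₂+l₃ = 10 is even  ✓

none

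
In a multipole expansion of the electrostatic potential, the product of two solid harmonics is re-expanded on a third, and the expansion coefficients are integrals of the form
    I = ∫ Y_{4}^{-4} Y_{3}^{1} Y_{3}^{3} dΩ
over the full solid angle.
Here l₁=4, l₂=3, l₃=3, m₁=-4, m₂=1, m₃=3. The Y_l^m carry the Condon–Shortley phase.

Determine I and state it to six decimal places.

m-sum 0 ✓  L=10 even ✓  1≤3≤7 ✓
Π(2lᵢ+1) = 9×7×7 = 441
triangle coeff Δ(4,3,3) = 1/34650
Σ_t [1,3]: t=1:−1/72 t=2:+1/16 t=3:−1/72 = 5/144
(3j)²=2/77 [(4 3 3; 0 0 0)], sign=-1
Σ_t [4,4]: t=4:+1/1152 = 1/1152
(3j)²=1/33 [(4 3 3; -4 1 3)], sign=+1
⇒ 4πI² = 42/121
I = (-1)√(42/121/(4π)) = -0.16619847

-0.166198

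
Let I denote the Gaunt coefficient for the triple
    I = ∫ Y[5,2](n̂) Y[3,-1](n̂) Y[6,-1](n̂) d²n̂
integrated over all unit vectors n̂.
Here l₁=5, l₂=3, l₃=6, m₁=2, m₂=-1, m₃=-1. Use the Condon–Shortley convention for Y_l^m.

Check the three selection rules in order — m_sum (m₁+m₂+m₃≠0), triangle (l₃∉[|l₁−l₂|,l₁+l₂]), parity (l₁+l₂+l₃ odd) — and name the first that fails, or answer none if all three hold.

none

Σmᵢ = 0  ✓
l₃∈[|l₁−l₂|,l₁+l₂]=[2,8], have l₃=6  ✓
Σlᵢ = 14 ⇒ even  ✓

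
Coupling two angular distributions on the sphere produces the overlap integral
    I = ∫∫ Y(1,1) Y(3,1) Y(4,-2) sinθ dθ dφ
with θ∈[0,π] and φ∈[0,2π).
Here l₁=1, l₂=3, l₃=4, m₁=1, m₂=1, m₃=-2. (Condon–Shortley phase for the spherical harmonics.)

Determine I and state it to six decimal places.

0.238414

Checks pass: Σm=0; 8 even; l₃=4∈[2,4].
(2·1+1)(2·3+1)(2·4+1) = 189
Δ: 0! 2! 6! / 9! → 1/252
sum: t=0:+1/36 = 1/36
3j²(1 3 4; 0 0 0) = Δ·Π!·Σ² = 4/63  (sign +1)
sum: t=0:+1/96 = 1/96
3j²(1 3 4; 1 1 -2) = Δ·Π!·Σ² = 5/84  (sign +1)
combine: 4πI² = 189·4/63·5/84 = 5/7
take √, sign +1: I = 0.23841361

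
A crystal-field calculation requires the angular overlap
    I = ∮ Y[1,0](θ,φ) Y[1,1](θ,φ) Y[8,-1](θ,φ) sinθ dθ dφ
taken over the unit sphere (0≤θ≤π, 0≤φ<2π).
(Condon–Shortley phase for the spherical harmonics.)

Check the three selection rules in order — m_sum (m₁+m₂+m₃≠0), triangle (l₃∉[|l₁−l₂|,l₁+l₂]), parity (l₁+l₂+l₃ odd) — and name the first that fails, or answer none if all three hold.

azimuthal sum: 0 + 1 − 1 = 0  ✓
0 ≤ 8 ≤ 2 (triangle on l)  ✗
L = 1 + 1 + 8 = 10 (even)

triangle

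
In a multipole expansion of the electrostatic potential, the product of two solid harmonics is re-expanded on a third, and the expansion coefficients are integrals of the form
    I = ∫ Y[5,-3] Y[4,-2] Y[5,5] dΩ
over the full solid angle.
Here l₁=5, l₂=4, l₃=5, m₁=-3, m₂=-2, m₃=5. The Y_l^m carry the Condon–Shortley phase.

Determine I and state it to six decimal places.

m-sum 0 ✓  L=14 even ✓  1≤5≤9 ✓
Π(2lᵢ+1) = 11×9×11 = 1089
triangle coeff Δ(5,4,5) = 1/3153150
Σ_t [0,4]: t=0:+1/69120 t=1:−1/1728 t=2:+1/576 t=3:−1/1728 t=4:+1/69120 = 7/11520
(3j)²=2/143 [(5 4 5; 0 0 0)], sign=-1
Σ_t [2,2]: t=2:+1/69120 = 1/69120
(3j)²=4/143 [(5 4 5; -3 -2 5)], sign=+1
⇒ 4πI² = 72/169
I = (-1)√(72/169/(4π)) = -0.18412721

-0.184127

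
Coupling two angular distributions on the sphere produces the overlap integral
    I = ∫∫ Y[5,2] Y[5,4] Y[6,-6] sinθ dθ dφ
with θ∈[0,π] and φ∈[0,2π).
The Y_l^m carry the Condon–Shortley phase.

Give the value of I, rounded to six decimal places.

-0.161540

Checks pass: Σm=0; 16 even; l₃=6∈[0,10].
(2·5+1)(2·5+1)(2·6+1) = 1573
Δ: 4! 6! 6! / 17! → 1/28588560
sum: t=0:+1/345600 t=1:−1/13824 t=2:+1/5184 t=3:−1/13824 t=4:+1/345600 = 7/129600
3j²(5 5 6; 0 0 0) = Δ·Π!·Σ² = 80/7293  (sign +1)
sum: t=3:−1/3110400 = -1/3110400
3j²(5 5 6; 2 4 -6) = Δ·Π!·Σ² = 21/1105  (sign -1)
combine: 4πI² = 1573·80/7293·21/1105 = 1232/3757
take √, sign -1: I = -0.16153991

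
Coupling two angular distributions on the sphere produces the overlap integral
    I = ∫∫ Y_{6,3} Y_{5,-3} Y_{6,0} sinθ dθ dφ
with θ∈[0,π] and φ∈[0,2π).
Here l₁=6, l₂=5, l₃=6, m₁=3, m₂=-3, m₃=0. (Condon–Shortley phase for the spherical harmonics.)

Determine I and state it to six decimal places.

0.000000

L=17 odd ⇒ parity kills the (l;000) factor ⇒ I = 0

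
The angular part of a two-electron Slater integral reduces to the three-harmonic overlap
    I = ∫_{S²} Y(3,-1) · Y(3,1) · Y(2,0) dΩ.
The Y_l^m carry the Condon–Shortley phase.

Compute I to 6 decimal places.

Checks pass: Σm=0; 8 even; l₃=2∈[0,6].
(2·3+1)(2·3+1)(2·2+1) = 245
Δ: 4! 2! 2! / 9! → 1/3780
sum: t=1:−1/24 t=2:+1/4 t=3:−1/24 = 1/6
3j²(3 3 2; 0 0 0) = Δ·Π!·Σ² = 4/105  (sign +1)
sum: t=2:+1/16 t=3:−1/6 t=4:+1/96 = -3/32
3j²(3 3 2; -1 1 0) = Δ·Π!·Σ² = 3/140  (sign -1)
combine: 4πI² = 245·4/105·3/140 = 1/5
take √, sign -1: I = -0.12615663

-0.126157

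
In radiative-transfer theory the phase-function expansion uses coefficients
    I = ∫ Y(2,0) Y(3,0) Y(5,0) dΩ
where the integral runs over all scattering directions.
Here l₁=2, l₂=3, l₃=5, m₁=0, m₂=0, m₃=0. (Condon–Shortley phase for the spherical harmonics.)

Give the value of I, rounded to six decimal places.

m-sum 0 ✓  L=10 even ✓  1≤5≤5 ✓
Π(2lᵢ+1) = 5×7×11 = 385
triangle coeff Δ(2,3,5) = 1/2310
Σ_t [0,0]: t=0:+1/144 = 1/144
(3j)²=10/231 [(2 3 5; 0 0 0)], sign=-1
(m-triple is (0,0,0) — same symbol as above.)
⇒ 4πI² = 500/693
I = (+1)√(500/693/(4π)) = 0.23961470

0.239615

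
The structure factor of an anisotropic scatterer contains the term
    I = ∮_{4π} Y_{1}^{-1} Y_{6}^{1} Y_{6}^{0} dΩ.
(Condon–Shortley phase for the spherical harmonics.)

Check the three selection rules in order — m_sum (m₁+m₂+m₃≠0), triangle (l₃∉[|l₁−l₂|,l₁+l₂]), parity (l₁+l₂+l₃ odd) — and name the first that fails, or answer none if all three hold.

Σmᵢ = 0  ✓
l₃∈[|l₁−l₂|,l₁+l₂]=[5,7], have l₃=6  ✓
Σlᵢ = 13 ⇒ odd  ✗

parity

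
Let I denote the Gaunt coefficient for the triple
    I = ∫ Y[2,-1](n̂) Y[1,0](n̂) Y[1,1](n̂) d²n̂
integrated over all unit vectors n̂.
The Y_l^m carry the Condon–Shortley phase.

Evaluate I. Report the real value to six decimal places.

-0.218510

m-sum 0 ✓  L=4 even ✓  1≤1≤3 ✓
Π(2lᵢ+1) = 5×3×3 = 45
triangle coeff Δ(2,1,1) = 1/30
Σ_t [1,1]: t=1:−1/1 = -1/1
(3j)²=2/15 [(2 1 1; 0 0 0)], sign=+1
Σ_t [1,1]: t=1:−1/2 = -1/2
(3j)²=1/10 [(2 1 1; -1 0 1)], sign=-1
⇒ 4πI² = 3/5
I = (-1)√(3/5/(4π)) = -0.21850969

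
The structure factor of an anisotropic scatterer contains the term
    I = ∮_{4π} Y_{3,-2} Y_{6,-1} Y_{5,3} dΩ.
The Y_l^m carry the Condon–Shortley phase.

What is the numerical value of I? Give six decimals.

Checks pass: Σm=0; 14 even; l₃=5∈[3,9].
(2·3+1)(2·6+1)(2·5+1) = 1001
Δ: 4! 2! 8! / 15! → 1/675675
sum: t=1:−1/8640 t=2:+1/2304 t=3:−1/8640 = 7/34560
3j²(3 6 5; 0 0 0) = Δ·Π!·Σ² = 7/429  (sign -1)
sum: t=3:−1/17280 t=4:+1/120960 = -1/20160
3j²(3 6 5; -2 -1 3) = Δ·Π!·Σ² = 64/3003  (sign -1)
combine: 4πI² = 1001·7/429·64/3003 = 448/1287
take √, sign +1: I = 0.16643505

0.166435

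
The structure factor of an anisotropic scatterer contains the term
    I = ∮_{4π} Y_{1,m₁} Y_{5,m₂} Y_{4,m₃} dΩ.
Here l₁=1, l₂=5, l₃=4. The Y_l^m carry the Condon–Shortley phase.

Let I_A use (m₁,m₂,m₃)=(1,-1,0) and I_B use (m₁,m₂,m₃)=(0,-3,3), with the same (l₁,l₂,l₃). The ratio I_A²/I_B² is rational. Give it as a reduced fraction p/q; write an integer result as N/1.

l's match ⇒ only the (l;m) 3-j factors differ between A and B.
A: triangle coeff Δ(1,5,4) = 1/495; Σ_t [0,0]: t=0:+1/1152 = 1/1152; (3j)²=1/33 [(1 5 4; 1 -1 0)], sign=+1
B: triangle coeff Δ(1,5,4) = 1/495; Σ_t [1,1]: t=1:−1/5040 = -1/5040; (3j)²=16/495 [(1 5 4; 0 -3 3)], sign=+1
I_A²/I_B² = (1/33)/(16/495) = 15/16

15/16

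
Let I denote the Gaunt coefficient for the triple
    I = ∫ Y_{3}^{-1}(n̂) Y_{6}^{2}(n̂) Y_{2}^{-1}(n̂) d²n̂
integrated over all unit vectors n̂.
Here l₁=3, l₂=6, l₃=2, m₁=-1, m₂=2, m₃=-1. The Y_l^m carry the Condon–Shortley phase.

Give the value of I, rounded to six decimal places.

0.000000

triangle: need 3≤l₃≤9, have 2; I=0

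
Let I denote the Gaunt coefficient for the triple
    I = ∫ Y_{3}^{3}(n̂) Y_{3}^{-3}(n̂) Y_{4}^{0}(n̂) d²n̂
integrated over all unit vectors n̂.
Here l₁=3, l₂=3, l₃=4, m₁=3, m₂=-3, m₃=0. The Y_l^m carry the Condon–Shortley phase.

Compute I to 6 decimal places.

-0.076935

m-sum 0 ✓  L=10 even ✓  0≤4≤6 ✓
Π(2lᵢ+1) = 7×7×9 = 441
triangle coeff Δ(3,3,4) = 1/34650
Σ_t [0,2]: t=0:+1/72 t=1:−1/16 t=2:+1/72 = -5/144
(3j)²=2/77 [(3 3 4; 0 0 0)], sign=-1
Σ_t [0,0]: t=0:+1/1152 = 1/1152
(3j)²=1/154 [(3 3 4; 3 -3 0)], sign=+1
⇒ 4πI² = 9/121
I = (-1)√(9/121/(4π)) = -0.07693494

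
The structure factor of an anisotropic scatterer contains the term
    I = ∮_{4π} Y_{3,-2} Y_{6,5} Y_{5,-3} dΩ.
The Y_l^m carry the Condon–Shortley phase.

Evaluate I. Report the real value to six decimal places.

m-sum 0 ✓  L=14 even ✓  3≤5≤9 ✓
Π(2lᵢ+1) = 7×13×11 = 1001
triangle coeff Δ(3,6,5) = 1/675675
Σ_t [1,3]: t=1:−1/8640 t=2:+1/2304 t=3:−1/8640 = 7/34560
(3j)²=7/429 [(3 6 5; 0 0 0)], sign=-1
Σ_t [3,4]: t=3:−1/483840 t=4:+1/120960 = 1/161280
(3j)²=2/91 [(3 6 5; -2 5 -3)], sign=+1
⇒ 4πI² = 14/39
I = (-1)√(14/39/(4π)) = -0.16901560

-0.169016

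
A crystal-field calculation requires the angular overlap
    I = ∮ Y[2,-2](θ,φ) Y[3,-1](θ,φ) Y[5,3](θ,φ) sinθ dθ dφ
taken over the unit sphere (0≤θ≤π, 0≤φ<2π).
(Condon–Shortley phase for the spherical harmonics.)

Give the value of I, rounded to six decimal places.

-0.200476

m-sum 0 ✓  L=10 even ✓  1≤5≤5 ✓
Π(2lᵢ+1) = 5×7×11 = 385
triangle coeff Δ(2,3,5) = 1/2310
Σ_t [0,0]: t=0:+1/144 = 1/144
(3j)²=10/231 [(2 3 5; 0 0 0)], sign=-1
Σ_t [0,0]: t=0:+1/1152 = 1/1152
(3j)²=1/33 [(2 3 5; -2 -1 3)], sign=+1
⇒ 4πI² = 50/99
I = (-1)√(50/99/(4π)) = -0.20047604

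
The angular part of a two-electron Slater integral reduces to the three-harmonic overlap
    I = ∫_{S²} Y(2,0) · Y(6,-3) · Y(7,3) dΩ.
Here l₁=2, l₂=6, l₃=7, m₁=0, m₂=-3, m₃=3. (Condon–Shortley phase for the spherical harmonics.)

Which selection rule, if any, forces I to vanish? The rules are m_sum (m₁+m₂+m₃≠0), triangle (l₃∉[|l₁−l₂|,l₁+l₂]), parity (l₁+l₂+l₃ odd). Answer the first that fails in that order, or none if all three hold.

parity

azimuthal sum: 0 − 3 + 3 = 0  ✓
4 ≤ 7 ≤ 8 (triangle on l)  ✓
L = 2 + 6 + 7 = 15 (odd)  ✗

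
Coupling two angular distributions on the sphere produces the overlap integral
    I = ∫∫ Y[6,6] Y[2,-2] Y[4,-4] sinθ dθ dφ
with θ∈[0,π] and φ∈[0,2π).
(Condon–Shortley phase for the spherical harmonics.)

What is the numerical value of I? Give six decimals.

Rules hold: Σm=0, L=12 even, 4≤4≤8.
N = 13·5·9 = 585
Δ = 4!·8!·0!/13! = 1/6435
Racah Σ t=2..2: t=2:+1/2304 = 1/2304
⇒ 3j(6 2 4; 0 0 0)² = 5/143, sgn +1
Racah Σ t=0..0: t=0:+1/967680 = 1/967680
⇒ 3j(6 2 4; 6 -2 -4)² = 1/13, sgn +1
4πI² = N·(3j₀)²·(3jₘ)² = 225/143
I = +1·√(1.57343/4π) = 0.35384927

0.353849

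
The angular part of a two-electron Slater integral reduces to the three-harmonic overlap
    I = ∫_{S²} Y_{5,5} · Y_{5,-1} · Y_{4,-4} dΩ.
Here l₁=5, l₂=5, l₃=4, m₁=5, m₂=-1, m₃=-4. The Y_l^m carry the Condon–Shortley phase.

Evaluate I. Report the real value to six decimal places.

-0.075170

m-sum 0 ✓  L=14 even ✓  0≤4≤10 ✓
Π(2lᵢ+1) = 11×11×9 = 1089
triangle coeff Δ(5,5,4) = 1/3153150
Σ_t [1,5]: t=1:−1/69120 t=2:+1/1728 t=3:−1/576 t=4:+1/1728 t=5:−1/69120 = -7/11520
(3j)²=2/143 [(5 5 4; 0 0 0)], sign=-1
Σ_t [0,0]: t=0:+1/414720 = 1/414720
(3j)²=2/429 [(5 5 4; 5 -1 -4)], sign=+1
⇒ 4πI² = 12/169
I = (-1)√(12/169/(4π)) = -0.07516962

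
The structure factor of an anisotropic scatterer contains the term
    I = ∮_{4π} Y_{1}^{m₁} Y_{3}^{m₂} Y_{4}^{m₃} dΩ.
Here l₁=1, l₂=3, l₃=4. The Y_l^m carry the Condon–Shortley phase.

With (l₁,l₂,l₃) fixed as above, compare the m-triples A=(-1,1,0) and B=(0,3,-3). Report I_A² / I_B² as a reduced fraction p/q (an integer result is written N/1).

6/7

Same 1,3,4: normalisation and zero-m 3j drop out of the ratio.
A: Δ: 0! 2! 6! / 9! → 1/252; sum: t=0:+1/96 = 1/96; 3j²(1 3 4; -1 1 0) = Δ·Π!·Σ² = 1/42  (sign +1)
B: Δ: 0! 2! 6! / 9! → 1/252; sum: t=0:+1/720 = 1/720; 3j²(1 3 4; 0 3 -3) = Δ·Π!·Σ² = 1/36  (sign -1)
I_A²/I_B² = (1/42)/(1/36) = 6/7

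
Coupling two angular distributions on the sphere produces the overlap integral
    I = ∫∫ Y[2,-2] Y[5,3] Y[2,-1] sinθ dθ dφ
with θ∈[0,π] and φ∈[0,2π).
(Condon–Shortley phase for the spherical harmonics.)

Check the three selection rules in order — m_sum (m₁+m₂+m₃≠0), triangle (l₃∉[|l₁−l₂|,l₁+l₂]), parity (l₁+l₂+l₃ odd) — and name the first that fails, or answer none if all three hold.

triangle

m₁+m₂+m₃ = -2 + 3 − 1 = 0  ✓
triangle: |2−5|=3 ≤ l₃=2 ≤ 2+5=7  ✗
parity: l₁+l₂+l₃ = 9 is odd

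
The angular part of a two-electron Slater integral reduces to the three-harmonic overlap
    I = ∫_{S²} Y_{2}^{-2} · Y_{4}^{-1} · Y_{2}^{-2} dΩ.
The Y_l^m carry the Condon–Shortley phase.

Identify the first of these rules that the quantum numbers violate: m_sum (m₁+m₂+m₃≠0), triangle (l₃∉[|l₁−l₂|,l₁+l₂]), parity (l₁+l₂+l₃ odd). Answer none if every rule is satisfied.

m_sum

m₁+m₂+m₃ = -2 − 1 − 2 = -5  ✗
triangle: |2−4|=2 ≤ l₃=2 ≤ 2+4=6
parity: l₁+l₂+l₃ = 8 is even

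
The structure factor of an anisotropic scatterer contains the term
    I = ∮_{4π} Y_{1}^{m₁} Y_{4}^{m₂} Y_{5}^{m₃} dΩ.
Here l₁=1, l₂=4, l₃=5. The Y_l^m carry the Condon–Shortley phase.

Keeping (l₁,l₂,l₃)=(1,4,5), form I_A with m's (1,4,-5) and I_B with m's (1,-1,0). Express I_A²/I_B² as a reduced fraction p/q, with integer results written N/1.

9/2

Same 1,4,5: normalisation and zero-m 3j drop out of the ratio.
A: Δ: 0! 2! 8! / 11! → 1/495; sum: t=0:+1/80640 = 1/80640; 3j²(1 4 5; 1 4 -5) = Δ·Π!·Σ² = 1/11  (sign +1)
B: Δ: 0! 2! 8! / 11! → 1/495; sum: t=0:+1/1440 = 1/1440; 3j²(1 4 5; 1 -1 0) = Δ·Π!·Σ² = 2/99  (sign -1)
I_A²/I_B² = (1/11)/(2/99) = 9/2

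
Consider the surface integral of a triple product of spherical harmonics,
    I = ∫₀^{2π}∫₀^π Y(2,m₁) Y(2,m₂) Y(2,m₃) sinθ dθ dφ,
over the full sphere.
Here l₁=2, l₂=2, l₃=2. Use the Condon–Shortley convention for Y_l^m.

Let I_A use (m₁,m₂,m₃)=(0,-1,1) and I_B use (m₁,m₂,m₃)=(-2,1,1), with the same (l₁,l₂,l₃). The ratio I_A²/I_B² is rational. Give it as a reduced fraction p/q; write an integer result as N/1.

1/6

Shared (l₁,l₂,l₃)=(2,2,2): N and (l;000)² cancel in I_A²/I_B².
A: Δ = 2!·2!·2!/7! = 1/630; Racah Σ t=0..1: t=0:+1/4 t=1:−1/2 = -1/4; ⇒ 3j(2 2 2; 0 -1 1)² = 1/70, sgn +1
B: Δ = 2!·2!·2!/7! = 1/630; Racah Σ t=2..2: t=2:+1/4 = 1/4; ⇒ 3j(2 2 2; -2 1 1)² = 3/35, sgn -1
I_A²/I_B² = (1/70)/(3/35) = 1/6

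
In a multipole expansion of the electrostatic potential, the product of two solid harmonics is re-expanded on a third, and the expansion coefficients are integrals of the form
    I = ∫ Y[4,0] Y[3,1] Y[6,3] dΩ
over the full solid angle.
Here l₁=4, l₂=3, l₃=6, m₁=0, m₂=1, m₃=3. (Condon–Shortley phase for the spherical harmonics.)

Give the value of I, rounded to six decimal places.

0.000000

0 + 1 + 3 = 4 ≠ 0: azimuthal integral kills it; I = 0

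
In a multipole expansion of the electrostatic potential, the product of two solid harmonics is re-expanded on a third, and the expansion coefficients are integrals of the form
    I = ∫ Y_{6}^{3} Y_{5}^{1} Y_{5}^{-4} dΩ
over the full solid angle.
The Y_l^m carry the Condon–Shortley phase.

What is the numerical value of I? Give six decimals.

-0.020582

Rules hold: Σm=0, L=16 even, 1≤5≤11.
N = 13·11·11 = 1573
Δ = 6!·6!·4!/17! = 1/28588560
Racah Σ t=1..5: t=1:−1/345600 t=2:+1/13824 t=3:−1/5184 t=4:+1/13824 t=5:−1/345600 = -7/129600
⇒ 3j(6 5 5; 0 0 0)² = 80/7293, sgn +1
Racah Σ t=2..3: t=2:+1/138240 t=3:−1/155520 = 1/1244160
⇒ 3j(6 5 5; 3 1 -4)² = 3/9724, sgn -1
4πI² = N·(3j₀)²·(3jₘ)² = 20/3757
I = -1·√(0.0053234/4π) = -0.02058209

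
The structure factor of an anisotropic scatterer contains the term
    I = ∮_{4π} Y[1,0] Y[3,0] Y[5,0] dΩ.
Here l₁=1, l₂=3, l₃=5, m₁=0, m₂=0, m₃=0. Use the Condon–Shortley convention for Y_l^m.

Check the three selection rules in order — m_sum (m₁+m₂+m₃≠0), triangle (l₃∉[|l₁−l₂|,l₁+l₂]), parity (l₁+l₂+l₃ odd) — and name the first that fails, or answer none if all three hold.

azimuthal sum: 0 + 0 + 0 = 0  ✓
2 ≤ 5 ≤ 4 (triangle on l)  ✗
L = 1 + 3 + 5 = 9 (odd)

triangle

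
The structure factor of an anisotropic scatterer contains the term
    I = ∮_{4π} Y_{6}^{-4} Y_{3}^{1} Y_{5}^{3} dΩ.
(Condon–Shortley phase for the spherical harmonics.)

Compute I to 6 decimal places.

m-sum 0 ✓  L=14 even ✓  3≤5≤9 ✓
Π(2lᵢ+1) = 13×7×11 = 1001
triangle coeff Δ(6,3,5) = 1/675675
Σ_t [1,3]: t=1:−1/8640 t=2:+1/2304 t=3:−1/8640 = 7/34560
(3j)²=7/429 [(6 3 5; 0 0 0)], sign=-1
Σ_t [2,4]: t=2:+1/322560 t=3:−1/30240 t=4:+1/69120 = -1/64512
(3j)²=10/1001 [(6 3 5; -4 1 3)], sign=-1
⇒ 4πI² = 70/429
I = (+1)√(70/429/(4π)) = 0.11395029

0.113950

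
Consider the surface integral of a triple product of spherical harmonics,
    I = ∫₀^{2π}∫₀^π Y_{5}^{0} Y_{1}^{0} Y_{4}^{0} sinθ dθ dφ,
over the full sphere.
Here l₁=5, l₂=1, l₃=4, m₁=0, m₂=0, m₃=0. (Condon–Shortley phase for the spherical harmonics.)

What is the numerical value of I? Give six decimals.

0.245532

Rules hold: Σm=0, L=10 even, 4≤4≤6.
N = 11·3·9 = 297
Δ = 2!·8!·0!/11! = 1/495
Racah Σ t=1..1: t=1:−1/576 = -1/576
⇒ 3j(5 1 4; 0 0 0)² = 5/99, sgn -1
(m-triple is (0,0,0) — same symbol as above.)
4πI² = N·(3j₀)²·(3jₘ)² = 25/33
I = +1·√(0.757576/4π) = 0.24553200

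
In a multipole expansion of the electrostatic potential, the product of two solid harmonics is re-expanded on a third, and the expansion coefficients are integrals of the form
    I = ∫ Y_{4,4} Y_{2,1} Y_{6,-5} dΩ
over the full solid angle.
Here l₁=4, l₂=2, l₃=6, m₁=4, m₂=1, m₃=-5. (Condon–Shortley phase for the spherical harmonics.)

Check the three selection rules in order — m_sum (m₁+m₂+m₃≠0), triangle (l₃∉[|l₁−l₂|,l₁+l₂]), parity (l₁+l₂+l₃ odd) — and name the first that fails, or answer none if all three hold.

none

m₁+m₂+m₃ = 4 + 1 − 5 = 0  ✓
triangle: |4−2|=2 ≤ l₃=6 ≤ 4+2=6  ✓
parity: l₁+l₂+l₃ = 12 is even  ✓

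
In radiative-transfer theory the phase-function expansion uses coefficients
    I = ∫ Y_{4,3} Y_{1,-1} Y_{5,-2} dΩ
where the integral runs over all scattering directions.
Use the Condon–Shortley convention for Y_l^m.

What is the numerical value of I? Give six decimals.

m-sum 0 ✓  L=10 even ✓  3≤5≤5 ✓
Π(2lᵢ+1) = 9×3×11 = 297
triangle coeff Δ(4,1,5) = 1/495
Σ_t [0,0]: t=0:+1/576 = 1/576
(3j)²=5/99 [(4 1 5; 0 0 0)], sign=-1
Σ_t [0,0]: t=0:+1/10080 = 1/10080
(3j)²=1/165 [(4 1 5; 3 -1 -2)], sign=-1
⇒ 4πI² = 1/11
I = (+1)√(1/11/(4π)) = 0.08505478

0.085055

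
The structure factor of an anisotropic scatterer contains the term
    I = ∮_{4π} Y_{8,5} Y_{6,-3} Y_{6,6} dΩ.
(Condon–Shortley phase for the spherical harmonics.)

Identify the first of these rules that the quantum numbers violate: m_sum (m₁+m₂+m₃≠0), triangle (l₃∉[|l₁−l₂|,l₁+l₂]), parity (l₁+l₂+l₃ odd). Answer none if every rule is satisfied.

Σmᵢ = 8  ✗
l₃∈[|l₁−l₂|,l₁+l₂]=[2,14], have l₃=6
Σlᵢ = 20 ⇒ even

m_sum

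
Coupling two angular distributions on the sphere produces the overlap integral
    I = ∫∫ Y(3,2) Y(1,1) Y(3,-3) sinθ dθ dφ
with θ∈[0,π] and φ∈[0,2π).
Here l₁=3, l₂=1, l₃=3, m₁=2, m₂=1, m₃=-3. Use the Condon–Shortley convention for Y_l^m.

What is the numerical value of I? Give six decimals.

Σlᵢ=7 odd — θ-integrand is odd under cosθ→−cosθ; I=0

0.000000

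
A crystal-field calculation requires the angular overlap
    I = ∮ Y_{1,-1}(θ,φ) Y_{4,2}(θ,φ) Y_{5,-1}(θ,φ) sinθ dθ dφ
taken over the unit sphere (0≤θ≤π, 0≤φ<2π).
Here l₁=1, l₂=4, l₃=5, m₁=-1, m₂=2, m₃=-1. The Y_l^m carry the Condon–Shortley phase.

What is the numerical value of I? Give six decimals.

-0.120286

Checks pass: Σm=0; 10 even; l₃=5∈[3,5].
(2·1+1)(2·4+1)(2·5+1) = 297
Δ: 0! 2! 8! / 11! → 1/495
sum: t=0:+1/576 = 1/576
3j²(1 4 5; 0 0 0) = Δ·Π!·Σ² = 5/99  (sign -1)
sum: t=0:+1/2880 = 1/2880
3j²(1 4 5; -1 2 -1) = Δ·Π!·Σ² = 2/165  (sign +1)
combine: 4πI² = 297·5/99·2/165 = 2/11
take √, sign -1: I = -0.12028562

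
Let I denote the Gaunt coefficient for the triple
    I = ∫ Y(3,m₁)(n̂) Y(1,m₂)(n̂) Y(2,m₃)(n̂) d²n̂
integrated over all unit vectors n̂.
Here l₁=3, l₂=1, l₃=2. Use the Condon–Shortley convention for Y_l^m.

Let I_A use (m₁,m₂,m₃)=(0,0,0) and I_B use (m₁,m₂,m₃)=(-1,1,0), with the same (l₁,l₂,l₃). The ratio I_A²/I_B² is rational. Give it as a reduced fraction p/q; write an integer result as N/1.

3/2

Shared (l₁,l₂,l₃)=(3,1,2): N and (l;000)² cancel in I_A²/I_B².
A: Δ = 2!·4!·0!/7! = 1/105; Racah Σ t=1..1: t=1:−1/4 = -1/4; ⇒ 3j(3 1 2; 0 0 0)² = 3/35, sgn -1
B: Δ = 2!·4!·0!/7! = 1/105; Racah Σ t=2..2: t=2:+1/8 = 1/8; ⇒ 3j(3 1 2; -1 1 0)² = 2/35, sgn +1
I_A²/I_B² = (3/35)/(2/35) = 3/2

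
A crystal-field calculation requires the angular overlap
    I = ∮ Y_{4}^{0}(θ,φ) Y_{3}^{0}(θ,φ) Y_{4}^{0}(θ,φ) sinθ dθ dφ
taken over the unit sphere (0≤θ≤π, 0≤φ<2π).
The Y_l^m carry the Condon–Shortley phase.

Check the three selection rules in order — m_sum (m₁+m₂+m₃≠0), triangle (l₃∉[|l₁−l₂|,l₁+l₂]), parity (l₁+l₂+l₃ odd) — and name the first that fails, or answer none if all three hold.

parity

m₁+m₂+m₃ = 0 + 0 + 0 = 0  ✓
triangle: |4−3|=1 ≤ l₃=4 ≤ 4+3=7  ✓
parity: l₁+l₂+l₃ = 11 is odd  ✗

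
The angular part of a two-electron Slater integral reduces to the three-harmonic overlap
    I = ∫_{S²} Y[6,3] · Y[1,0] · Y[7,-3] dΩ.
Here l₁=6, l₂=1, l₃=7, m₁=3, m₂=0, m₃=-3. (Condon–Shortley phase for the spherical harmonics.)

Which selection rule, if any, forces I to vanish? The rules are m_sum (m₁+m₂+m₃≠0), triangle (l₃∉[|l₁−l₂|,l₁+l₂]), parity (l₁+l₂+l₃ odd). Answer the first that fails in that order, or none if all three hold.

none

m₁+m₂+m₃ = 3 + 0 − 3 = 0  ✓
triangle: |6−1|=5 ≤ l₃=7 ≤ 6+1=7  ✓
parity: l₁+l₂+l₃ = 14 is even  ✓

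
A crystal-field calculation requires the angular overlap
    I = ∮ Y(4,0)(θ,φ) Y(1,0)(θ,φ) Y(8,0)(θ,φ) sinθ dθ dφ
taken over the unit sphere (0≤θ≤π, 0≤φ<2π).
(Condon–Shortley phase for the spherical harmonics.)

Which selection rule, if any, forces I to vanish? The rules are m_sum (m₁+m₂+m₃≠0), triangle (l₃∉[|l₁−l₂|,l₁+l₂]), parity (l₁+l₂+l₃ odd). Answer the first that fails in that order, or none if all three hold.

triangle

m₁+m₂+m₃ = 0 + 0 + 0 = 0  ✓
triangle: |4−1|=3 ≤ l₃=8 ≤ 4+1=5  ✗
parity: l₁+l₂+l₃ = 13 is odd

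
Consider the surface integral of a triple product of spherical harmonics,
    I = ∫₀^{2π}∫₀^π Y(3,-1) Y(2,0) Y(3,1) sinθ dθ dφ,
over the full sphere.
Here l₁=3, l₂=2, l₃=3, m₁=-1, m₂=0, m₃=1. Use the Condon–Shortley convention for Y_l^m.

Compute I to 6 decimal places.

-0.126157

Checks pass: Σm=0; 8 even; l₃=3∈[1,5].
(2·3+1)(2·2+1)(2·3+1) = 245
Δ: 2! 4! 2! / 9! → 1/3780
sum: t=0:+1/24 t=1:−1/4 t=2:+1/24 = -1/6
3j²(3 2 3; 0 0 0) = Δ·Π!·Σ² = 4/105  (sign +1)
sum: t=0:+1/96 t=1:−1/6 t=2:+1/16 = -3/32
3j²(3 2 3; -1 0 1) = Δ·Π!·Σ² = 3/140  (sign -1)
combine: 4πI² = 245·4/105·3/140 = 1/5
take √, sign -1: I = -0.12615663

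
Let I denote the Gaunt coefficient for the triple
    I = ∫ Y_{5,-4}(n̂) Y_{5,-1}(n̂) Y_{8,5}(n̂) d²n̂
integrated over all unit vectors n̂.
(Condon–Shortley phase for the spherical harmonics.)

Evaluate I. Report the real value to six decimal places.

0.113591

Checks pass: Σm=0; 18 even; l₃=8∈[0,10].
(2·5+1)(2·5+1)(2·8+1) = 2057
Δ: 2! 8! 8! / 19! → 1/37413090
sum: t=0:+1/1036800 t=1:−1/331776 t=2:+1/1036800 = -1/921600
3j²(5 5 8; 0 0 0) = Δ·Π!·Σ² = 490/46189  (sign -1)
sum: t=1:−1/29030400 t=2:+1/14515200 = 1/29030400
3j²(5 5 8; -4 -1 5) = Δ·Π!·Σ² = 12/1615  (sign -1)
combine: 4πI² = 2057·490/46189·12/1615 = 12936/79781
take √, sign +1: I = 0.11359137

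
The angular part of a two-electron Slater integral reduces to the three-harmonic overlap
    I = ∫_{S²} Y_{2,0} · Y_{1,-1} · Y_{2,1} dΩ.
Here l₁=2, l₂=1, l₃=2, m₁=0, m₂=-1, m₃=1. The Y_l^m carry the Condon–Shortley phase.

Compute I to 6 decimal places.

l₁+l₂+l₃=5 is odd: 3j(l;000)=0 ⇒ I=0

0.000000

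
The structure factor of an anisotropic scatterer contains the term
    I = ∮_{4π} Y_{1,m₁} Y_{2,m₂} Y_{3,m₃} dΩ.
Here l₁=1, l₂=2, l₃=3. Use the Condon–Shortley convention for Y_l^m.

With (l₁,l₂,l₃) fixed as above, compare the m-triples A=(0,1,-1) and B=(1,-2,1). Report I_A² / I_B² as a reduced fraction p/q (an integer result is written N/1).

8/1

l's match ⇒ only the (l;m) 3-j factors differ between A and B.
A: triangle coeff Δ(1,2,3) = 1/105; Σ_t [0,0]: t=0:+1/6 = 1/6; (3j)²=8/105 [(1 2 3; 0 1 -1)], sign=+1
B: triangle coeff Δ(1,2,3) = 1/105; Σ_t [0,0]: t=0:+1/48 = 1/48; (3j)²=1/105 [(1 2 3; 1 -2 1)], sign=+1
I_A²/I_B² = (8/105)/(1/105) = 8/1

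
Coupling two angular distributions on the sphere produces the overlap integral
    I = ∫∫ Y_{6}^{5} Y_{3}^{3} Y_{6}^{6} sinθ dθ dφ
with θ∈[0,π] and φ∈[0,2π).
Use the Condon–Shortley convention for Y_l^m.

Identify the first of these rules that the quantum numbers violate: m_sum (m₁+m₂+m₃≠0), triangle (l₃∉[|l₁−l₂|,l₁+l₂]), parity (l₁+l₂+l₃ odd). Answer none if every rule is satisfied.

Σmᵢ = 14  ✗
l₃∈[|l₁−l₂|,l₁+l₂]=[3,9], have l₃=6
Σlᵢ = 15 ⇒ odd

m_sum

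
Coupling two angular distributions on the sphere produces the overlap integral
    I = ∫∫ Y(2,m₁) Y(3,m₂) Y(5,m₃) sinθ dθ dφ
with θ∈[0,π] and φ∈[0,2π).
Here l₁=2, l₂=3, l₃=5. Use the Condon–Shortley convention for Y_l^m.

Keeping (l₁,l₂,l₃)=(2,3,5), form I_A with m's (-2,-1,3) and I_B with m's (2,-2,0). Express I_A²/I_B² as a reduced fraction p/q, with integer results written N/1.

14/1

l's match ⇒ only the (l;m) 3-j factors differ between A and B.
A: triangle coeff Δ(2,3,5) = 1/2310; Σ_t [0,0]: t=0:+1/1152 = 1/1152; (3j)²=1/33 [(2 3 5; -2 -1 3)], sign=+1
B: triangle coeff Δ(2,3,5) = 1/2310; Σ_t [0,0]: t=0:+1/2880 = 1/2880; (3j)²=1/462 [(2 3 5; 2 -2 0)], sign=-1
I_A²/I_B² = (1/33)/(1/462) = 14/1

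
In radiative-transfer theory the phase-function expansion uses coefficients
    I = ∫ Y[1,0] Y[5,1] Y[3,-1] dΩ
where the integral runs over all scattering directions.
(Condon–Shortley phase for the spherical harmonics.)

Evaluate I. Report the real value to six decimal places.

triangle: need 4≤l₃≤6, have 3; I=0

0.000000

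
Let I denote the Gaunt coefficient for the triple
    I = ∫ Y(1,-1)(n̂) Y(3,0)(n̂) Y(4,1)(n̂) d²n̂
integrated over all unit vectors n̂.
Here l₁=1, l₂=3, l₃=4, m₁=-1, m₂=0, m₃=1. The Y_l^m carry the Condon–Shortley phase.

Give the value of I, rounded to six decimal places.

-0.194664

m-sum 0 ✓  L=8 even ✓  2≤4≤4 ✓
Π(2lᵢ+1) = 3×7×9 = 189
triangle coeff Δ(1,3,4) = 1/252
Σ_t [0,0]: t=0:+1/36 = 1/36
(3j)²=4/63 [(1 3 4; 0 0 0)], sign=+1
Σ_t [0,0]: t=0:+1/72 = 1/72
(3j)²=5/126 [(1 3 4; -1 0 1)], sign=-1
⇒ 4πI² = 10/21
I = (-1)√(10/21/(4π)) = -0.19466390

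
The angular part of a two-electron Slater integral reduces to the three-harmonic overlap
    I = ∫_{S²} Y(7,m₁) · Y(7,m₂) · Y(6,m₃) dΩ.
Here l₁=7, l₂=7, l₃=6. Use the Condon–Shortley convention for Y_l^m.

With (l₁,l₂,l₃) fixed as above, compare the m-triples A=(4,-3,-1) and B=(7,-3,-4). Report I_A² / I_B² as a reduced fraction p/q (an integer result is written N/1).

Shared (l₁,l₂,l₃)=(7,7,6): N and (l;000)² cancel in I_A²/I_B².
A: Δ = 8!·6!·6!/21! = 1/2444321880; Racah Σ t=0..3: t=0:+1/69672960 t=1:−1/8709120 t=2:+1/8294400 t=3:−1/62208000 = 1/248832000; ⇒ 3j(7 7 6; 4 -3 -1)² = 7/83980, sgn -1
B: Δ = 8!·6!·6!/21! = 1/2444321880; Racah Σ t=0..0: t=0:+1/1393459200 = 1/1393459200; ⇒ 3j(7 7 6; 7 -3 -4)² = 15/1292, sgn +1
I_A²/I_B² = (7/83980)/(15/1292) = 7/975

7/975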